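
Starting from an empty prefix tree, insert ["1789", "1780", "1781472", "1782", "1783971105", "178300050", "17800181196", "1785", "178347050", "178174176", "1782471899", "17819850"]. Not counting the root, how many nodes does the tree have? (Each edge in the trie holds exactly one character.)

50

Insert word by word; a character creates a node only if that edge doesn't already exist:
  "1789" → 4 new (1, 7, 8, 9)
  "1780" → prefix "178" already present; 1 new (0)
  "1781472" → prefix "178" already present; 4 new (1, 4, 7, 2)
  "1782" → prefix "178" already present; 1 new (2)
  "1783971105" → prefix "178" already present; 7 new (3, 9, 7, 1, 1, 0, 5)
  "178300050" → prefix "1783" already present; 5 new (0, 0, 0, 5, 0)
  "17800181196" → prefix "1780" already present; 7 new (0, 1, 8, 1, 1, 9, 6)
  "1785" → prefix "178" already present; 1 new (5)
  "178347050" → prefix "1783" already present; 5 new (4, 7, 0, 5, 0)
  "178174176" → prefix "1781" already present; 5 new (7, 4, 1, 7, 6)
  "1782471899" → prefix "1782" already present; 6 new (4, 7, 1, 8, 9, 9)
  "17819850" → prefix "1781" already present; 4 new (9, 8, 5, 0)
Total nodes = 4 + 1 + 4 + 1 + 7 + 5 + 7 + 1 + 5 + 5 + 6 + 4 = 50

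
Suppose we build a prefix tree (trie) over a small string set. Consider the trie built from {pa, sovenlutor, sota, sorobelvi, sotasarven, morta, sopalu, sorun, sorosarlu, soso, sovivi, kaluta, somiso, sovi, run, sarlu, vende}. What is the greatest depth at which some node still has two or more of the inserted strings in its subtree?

4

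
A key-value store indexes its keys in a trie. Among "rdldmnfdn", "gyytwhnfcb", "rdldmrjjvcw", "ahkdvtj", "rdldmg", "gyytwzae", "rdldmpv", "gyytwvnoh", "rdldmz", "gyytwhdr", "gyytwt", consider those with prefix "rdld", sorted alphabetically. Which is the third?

DFS of the "rdld" subtree visits, in order: "rdldmg", "rdldmnfdn", "rdldmpv", "rdldmrjjvcw", "rdldmz"
The 3rd is rdldmpv.

rdldmpv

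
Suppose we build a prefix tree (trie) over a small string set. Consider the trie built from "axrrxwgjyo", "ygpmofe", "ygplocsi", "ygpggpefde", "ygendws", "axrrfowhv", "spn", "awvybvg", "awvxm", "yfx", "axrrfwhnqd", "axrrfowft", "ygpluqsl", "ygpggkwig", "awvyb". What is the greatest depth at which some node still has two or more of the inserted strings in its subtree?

7

Look for the deepest trie node that still has at least two words in its subtree.
e.g. "axrrfowft" and "axrrfowhv" share the prefix "axrrfow" of length 7; no pair shares a longer one.
Longest shared-prefix length: 7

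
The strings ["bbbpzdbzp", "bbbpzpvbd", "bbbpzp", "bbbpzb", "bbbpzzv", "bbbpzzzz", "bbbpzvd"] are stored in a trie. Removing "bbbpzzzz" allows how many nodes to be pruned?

2

A node on "bbbpzzzz"'s path can go only if nothing else ends at it or branches off below it.
The suffix "zz" (2 nodes) is used only by "bbbpzzzz"; the node for "bbbpzz" still has the child "v", so pruning stops there.
Nodes removed: 2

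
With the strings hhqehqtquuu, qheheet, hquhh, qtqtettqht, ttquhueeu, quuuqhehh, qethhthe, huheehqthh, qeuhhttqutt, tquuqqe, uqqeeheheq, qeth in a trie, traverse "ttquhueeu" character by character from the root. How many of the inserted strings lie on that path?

Walk "ttquhueeu" from the root; an end-of-word marker is hit whenever a stored word is a prefix of "ttquhueeu".
Prefixes of the query that are stored words: "ttquhueeu"
Count: 1

1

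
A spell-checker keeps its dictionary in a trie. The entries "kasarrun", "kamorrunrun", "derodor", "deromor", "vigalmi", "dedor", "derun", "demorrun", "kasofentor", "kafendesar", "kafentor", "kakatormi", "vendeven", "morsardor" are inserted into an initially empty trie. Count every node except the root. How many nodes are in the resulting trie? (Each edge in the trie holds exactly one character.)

86

Insert word by word; a character creates a node only if that edge doesn't already exist:
  "kasarrun" → 8 new (k, a, s, a, r, r, u, n)
  "kamorrunrun" → prefix "ka" already present; 9 new (m, o, r, r, u, n, r, u, n)
  "derodor" → 7 new (d, e, r, o, d, o, r)
  "deromor" → prefix "dero" already present; 3 new (m, o, r)
  "vigalmi" → 7 new (v, i, g, a, l, m, i)
  "dedor" → prefix "de" already present; 3 new (d, o, r)
  "derun" → prefix "der" already present; 2 new (u, n)
  "demorrun" → prefix "de" already present; 6 new (m, o, r, r, u, n)
  "kasofentor" → prefix "kas" already present; 7 new (o, f, e, n, t, o, r)
  "kafendesar" → prefix "ka" already present; 8 new (f, e, n, d, e, s, a, r)
  "kafentor" → prefix "kafen" already present; 3 new (t, o, r)
  "kakatormi" → prefix "ka" already present; 7 new (k, a, t, o, r, m, i)
  "vendeven" → prefix "v" already present; 7 new (e, n, d, e, v, e, n)
  "morsardor" → 9 new (m, o, r, s, a, r, d, o, r)
Total nodes = 8 + 9 + 7 + 3 + 7 + 3 + 2 + 6 + 7 + 8 + 3 + 7 + 7 + 9 = 86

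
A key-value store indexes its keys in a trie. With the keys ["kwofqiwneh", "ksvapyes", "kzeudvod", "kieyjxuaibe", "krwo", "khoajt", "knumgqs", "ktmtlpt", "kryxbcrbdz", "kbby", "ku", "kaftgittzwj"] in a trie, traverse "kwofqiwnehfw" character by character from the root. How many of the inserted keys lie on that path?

1

Walk "kwofqiwnehfw" from the root; an end-of-word marker is hit whenever a stored word is a prefix of "kwofqiwnehfw".
Prefixes of the query that are stored words: "kwofqiwneh"
Count: 1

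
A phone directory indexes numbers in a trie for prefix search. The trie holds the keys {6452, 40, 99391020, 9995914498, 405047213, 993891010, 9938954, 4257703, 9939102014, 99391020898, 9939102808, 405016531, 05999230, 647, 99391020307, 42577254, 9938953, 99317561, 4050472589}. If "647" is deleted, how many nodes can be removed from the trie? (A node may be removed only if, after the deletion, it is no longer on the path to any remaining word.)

1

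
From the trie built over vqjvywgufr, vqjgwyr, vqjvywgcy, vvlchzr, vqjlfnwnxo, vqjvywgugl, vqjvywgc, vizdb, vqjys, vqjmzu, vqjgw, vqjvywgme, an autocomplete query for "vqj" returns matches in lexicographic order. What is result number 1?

DFS of the "vqj" subtree visits, in order: "vqjgw", "vqjgwyr", "vqjlfnwnxo", "vqjmzu", "vqjvywgc", "vqjvywgcy", "vqjvywgme", "vqjvywgufr", "vqjvywgugl", "vqjys"
Position 1: vqjgw

vqjgw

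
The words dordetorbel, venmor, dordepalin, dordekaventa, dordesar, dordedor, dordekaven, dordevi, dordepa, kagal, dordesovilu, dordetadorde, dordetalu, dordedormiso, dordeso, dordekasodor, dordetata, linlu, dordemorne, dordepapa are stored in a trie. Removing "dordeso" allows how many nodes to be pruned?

0

A node on "dordeso"'s path can go only if nothing else ends at it or branches off below it.
Every node on "dordeso" is still needed (e.g. by "dordesovilu"), so nothing is freed.
Nodes removed: 0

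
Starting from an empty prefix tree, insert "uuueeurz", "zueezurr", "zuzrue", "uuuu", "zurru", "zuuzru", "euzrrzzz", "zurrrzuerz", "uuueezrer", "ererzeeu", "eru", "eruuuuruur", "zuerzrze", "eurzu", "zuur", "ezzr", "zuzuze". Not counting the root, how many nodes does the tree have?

76

For each word, the new-node count is its length minus the longest prefix already in the trie:
  "uuueeurz" → 8 new (u, u, u, e, e, u, r, z)
  "zueezurr" → 8 new (z, u, e, e, z, u, r, r)
  "zuzrue" → prefix "zu" already present; 4 new (z, r, u, e)
  "uuuu" → prefix "uuu" already present; 1 new (u)
  "zurru" → prefix "zu" already present; 3 new (r, r, u)
  "zuuzru" → prefix "zu" already present; 4 new (u, z, r, u)
  "euzrrzzz" → 8 new (e, u, z, r, r, z, z, z)
  "zurrrzuerz" → prefix "zurr" already present; 6 new (r, z, u, e, r, z)
  "uuueezrer" → prefix "uuuee" already present; 4 new (z, r, e, r)
  "ererzeeu" → prefix "e" already present; 7 new (r, e, r, z, e, e, u)
  "eru" → prefix "er" already present; 1 new (u)
  "eruuuuruur" → prefix "eru" already present; 7 new (u, u, u, r, u, u, r)
  "zuerzrze" → prefix "zue" already present; 5 new (r, z, r, z, e)
  "eurzu" → prefix "eu" already present; 3 new (r, z, u)
  "zuur" → prefix "zuu" already present; 1 new (r)
  "ezzr" → prefix "e" already present; 3 new (z, z, r)
  "zuzuze" → prefix "zuz" already present; 3 new (u, z, e)
Total nodes = 8 + 8 + 4 + 1 + 3 + 4 + 8 + 6 + 4 + 7 + 1 + 7 + 5 + 3 + 1 + 3 + 3 = 76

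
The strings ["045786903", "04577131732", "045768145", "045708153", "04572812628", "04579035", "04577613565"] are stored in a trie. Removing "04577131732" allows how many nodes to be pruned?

After clearing the end-marker at "04577131732", prune upward until reaching a node still needed by another word.
The suffix "131732" (6 nodes) is used only by "04577131732"; the node for "04577" still has the child "6", so pruning stops there.
Nodes removed: 6

6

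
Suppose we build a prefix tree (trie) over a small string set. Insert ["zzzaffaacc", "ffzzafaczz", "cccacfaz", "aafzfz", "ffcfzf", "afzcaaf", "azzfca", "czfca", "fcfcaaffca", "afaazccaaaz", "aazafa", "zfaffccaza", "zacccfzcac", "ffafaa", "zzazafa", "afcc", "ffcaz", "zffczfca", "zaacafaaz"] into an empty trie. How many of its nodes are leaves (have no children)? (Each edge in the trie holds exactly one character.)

19

Leaves are exactly the stored words that no other stored word extends.
Those words: "aafzfz", "aazafa", "afaazccaaaz", "afcc", "afzcaaf", "azzfca", "cccacfaz", "czfca", "fcfcaaffca", "ffafaa", "ffcaz", "ffcfzf", "ffzzafaczz", "zaacafaaz", "zacccfzcac", "zfaffccaza", "zffczfca", "zzazafa", "zzzaffaacc"
Leaf count: 19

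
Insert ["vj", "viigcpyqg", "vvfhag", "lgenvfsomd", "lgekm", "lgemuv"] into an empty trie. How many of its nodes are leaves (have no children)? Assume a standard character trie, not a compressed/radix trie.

6

Leaves are exactly the stored words that no other stored word extends.
Those words: "lgekm", "lgemuv", "lgenvfsomd", "viigcpyqg", "vj", "vvfhag"
Leaf count: 6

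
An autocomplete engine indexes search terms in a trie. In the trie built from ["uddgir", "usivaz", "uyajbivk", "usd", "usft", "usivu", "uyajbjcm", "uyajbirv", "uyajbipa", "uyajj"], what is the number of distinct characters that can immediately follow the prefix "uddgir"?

0

Follow the path "uddgir" to its node, then look at its outgoing edges.
No stored string extends past "uddgir".
That node has 0 child edges.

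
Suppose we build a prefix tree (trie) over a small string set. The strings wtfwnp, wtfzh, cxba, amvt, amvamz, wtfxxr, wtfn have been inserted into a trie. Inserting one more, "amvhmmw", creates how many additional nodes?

"amv" is already a path in the trie; the remaining "hmmw" must be added.
Each of the 4 remaining characters creates one node.

4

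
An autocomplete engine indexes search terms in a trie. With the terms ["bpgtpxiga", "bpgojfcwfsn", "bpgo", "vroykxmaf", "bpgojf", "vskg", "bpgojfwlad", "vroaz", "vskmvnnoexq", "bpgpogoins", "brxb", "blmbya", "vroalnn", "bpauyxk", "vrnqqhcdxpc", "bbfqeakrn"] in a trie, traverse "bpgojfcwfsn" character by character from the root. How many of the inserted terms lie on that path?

Traverse "bpgojfcwfsn" character by character; count nodes along the way that are marked as word ends.
Prefixes of the query that are stored words: "bpgo", "bpgojf", "bpgojfcwfsn"
Count: 3

3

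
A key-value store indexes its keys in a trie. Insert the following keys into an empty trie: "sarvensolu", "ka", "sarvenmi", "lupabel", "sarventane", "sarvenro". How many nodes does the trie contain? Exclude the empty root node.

Trace insertions, counting only characters that open a new branch:
  "sarvensolu" → 10 new (s, a, r, v, e, n, s, o, l, u)
  "ka" → 2 new (k, a)
  "sarvenmi" → prefix "sarven" already present; 2 new (m, i)
  "lupabel" → 7 new (l, u, p, a, b, e, l)
  "sarventane" → prefix "sarven" already present; 4 new (t, a, n, e)
  "sarvenro" → prefix "sarven" already present; 2 new (r, o)
Total nodes = 10 + 2 + 2 + 7 + 4 + 2 = 27

27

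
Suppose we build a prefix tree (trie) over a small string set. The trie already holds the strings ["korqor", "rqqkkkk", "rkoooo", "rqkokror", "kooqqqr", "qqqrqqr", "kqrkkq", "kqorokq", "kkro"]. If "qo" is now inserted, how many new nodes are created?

1

"q" is already a path in the trie; the remaining "o" must be added.
Each of the 1 remaining characters creates one node.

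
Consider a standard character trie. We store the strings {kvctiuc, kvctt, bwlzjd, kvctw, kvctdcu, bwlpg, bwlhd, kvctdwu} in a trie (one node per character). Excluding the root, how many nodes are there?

24

For each word, the new-node count is its length minus the longest prefix already in the trie:
  "kvctiuc" → 7 new (k, v, c, t, i, u, c)
  "kvctt" → prefix "kvct" already present; 1 new (t)
  "bwlzjd" → 6 new (b, w, l, z, j, d)
  "kvctw" → prefix "kvct" already present; 1 new (w)
  "kvctdcu" → prefix "kvct" already present; 3 new (d, c, u)
  "bwlpg" → prefix "bwl" already present; 2 new (p, g)
  "bwlhd" → prefix "bwl" already present; 2 new (h, d)
  "kvctdwu" → prefix "kvctd" already present; 2 new (w, u)
Total nodes = 7 + 1 + 6 + 1 + 3 + 2 + 2 + 2 = 24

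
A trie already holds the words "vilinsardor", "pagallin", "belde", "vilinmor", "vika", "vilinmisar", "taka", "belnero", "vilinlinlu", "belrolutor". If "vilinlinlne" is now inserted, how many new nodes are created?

2

"vilinlinl" is already a path in the trie; the remaining "ne" must be added.
Each of the 2 remaining characters creates one node.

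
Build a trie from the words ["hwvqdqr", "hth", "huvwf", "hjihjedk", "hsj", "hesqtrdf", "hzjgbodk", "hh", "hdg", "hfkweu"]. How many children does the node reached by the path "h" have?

Follow the path "h" to its node, then look at its outgoing edges.
Distinct next characters after "h": d, e, f, h, j, s, t, u, w, z.
That node has 10 child edges.

10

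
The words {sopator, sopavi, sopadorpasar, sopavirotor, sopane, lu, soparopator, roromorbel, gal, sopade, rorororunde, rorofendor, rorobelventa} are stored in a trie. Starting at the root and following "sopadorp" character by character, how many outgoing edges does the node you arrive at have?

1

Walk "sopadorp" from the root, arriving at one node.
Characters that immediately follow "sopadorp" among the stored strings: {a}.
That node has 1 child edge.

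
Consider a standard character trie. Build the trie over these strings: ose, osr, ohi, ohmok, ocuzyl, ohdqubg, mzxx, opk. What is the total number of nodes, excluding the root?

25

Insert word by word; a character creates a node only if that edge doesn't already exist:
  "ose" → 3 new (o, s, e)
  "osr" → prefix "os" already present; 1 new (r)
  "ohi" → prefix "o" already present; 2 new (h, i)
  "ohmok" → prefix "oh" already present; 3 new (m, o, k)
  "ocuzyl" → prefix "o" already present; 5 new (c, u, z, y, l)
  "ohdqubg" → prefix "oh" already present; 5 new (d, q, u, b, g)
  "mzxx" → 4 new (m, z, x, x)
  "opk" → prefix "o" already present; 2 new (p, k)
Total nodes = 3 + 1 + 2 + 3 + 5 + 5 + 4 + 2 = 25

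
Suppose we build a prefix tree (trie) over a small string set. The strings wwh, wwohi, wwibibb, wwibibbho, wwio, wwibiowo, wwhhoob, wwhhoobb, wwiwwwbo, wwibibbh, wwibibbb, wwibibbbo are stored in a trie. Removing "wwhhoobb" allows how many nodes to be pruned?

1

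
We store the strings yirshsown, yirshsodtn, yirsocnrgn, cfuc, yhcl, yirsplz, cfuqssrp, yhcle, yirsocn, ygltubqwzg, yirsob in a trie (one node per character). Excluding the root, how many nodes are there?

44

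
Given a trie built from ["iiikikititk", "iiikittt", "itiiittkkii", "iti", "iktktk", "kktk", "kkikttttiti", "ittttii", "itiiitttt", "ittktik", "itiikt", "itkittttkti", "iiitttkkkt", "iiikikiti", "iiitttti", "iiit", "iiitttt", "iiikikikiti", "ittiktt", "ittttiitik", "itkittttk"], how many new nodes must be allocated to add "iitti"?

The longest prefix of "iitti" already in the trie is "ii" (length 2).
Each of the 3 remaining characters creates one node.

3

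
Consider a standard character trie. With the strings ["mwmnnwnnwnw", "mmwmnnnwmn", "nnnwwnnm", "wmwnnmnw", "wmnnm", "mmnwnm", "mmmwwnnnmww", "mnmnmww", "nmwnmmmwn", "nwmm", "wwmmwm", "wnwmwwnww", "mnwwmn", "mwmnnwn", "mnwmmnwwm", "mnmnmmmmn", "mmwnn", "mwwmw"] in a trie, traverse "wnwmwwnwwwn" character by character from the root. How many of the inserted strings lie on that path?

1

Traverse "wnwmwwnwwwn" character by character; count nodes along the way that are marked as word ends.
Prefixes of the query that are stored words: "wnwmwwnww"
Count: 1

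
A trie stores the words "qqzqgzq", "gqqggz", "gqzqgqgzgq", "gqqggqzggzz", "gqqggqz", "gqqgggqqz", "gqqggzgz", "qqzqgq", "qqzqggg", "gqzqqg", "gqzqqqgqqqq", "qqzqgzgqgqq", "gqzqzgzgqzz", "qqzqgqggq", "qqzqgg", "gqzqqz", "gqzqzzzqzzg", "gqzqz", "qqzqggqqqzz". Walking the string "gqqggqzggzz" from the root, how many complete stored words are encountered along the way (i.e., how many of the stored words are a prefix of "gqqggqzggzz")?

2

Walk "gqqggqzggzz" from the root; an end-of-word marker is hit whenever a stored word is a prefix of "gqqggqzggzz".
Prefixes of the query that are stored words: "gqqggqz", "gqqggqzggzz"
Count: 2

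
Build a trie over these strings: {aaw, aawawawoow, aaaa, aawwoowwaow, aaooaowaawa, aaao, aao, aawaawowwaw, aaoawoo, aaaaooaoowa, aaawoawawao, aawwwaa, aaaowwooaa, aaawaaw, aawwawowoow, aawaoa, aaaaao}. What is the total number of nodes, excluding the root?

79

Trace insertions, counting only characters that open a new branch:
  "aaw" → 3 new (a, a, w)
  "aawawawoow" → prefix "aaw" already present; 7 new (a, w, a, w, o, o, w)
  "aaaa" → prefix "aa" already present; 2 new (a, a)
  "aawwoowwaow" → prefix "aaw" already present; 8 new (w, o, o, w, w, a, o, w)
  "aaooaowaawa" → prefix "aa" already present; 9 new (o, o, a, o, w, a, a, w, a)
  "aaao" → prefix "aaa" already present; 1 new (o)
  "aao" → prefix "aao" already present; 0 new (none)
  "aawaawowwaw" → prefix "aawa" already present; 7 new (a, w, o, w, w, a, w)
  "aaoawoo" → prefix "aao" already present; 4 new (a, w, o, o)
  "aaaaooaoowa" → prefix "aaaa" already present; 7 new (o, o, a, o, o, w, a)
  "aaawoawawao" → prefix "aaa" already present; 8 new (w, o, a, w, a, w, a, o)
  "aawwwaa" → prefix "aaww" already present; 3 new (w, a, a)
  "aaaowwooaa" → prefix "aaao" already present; 6 new (w, w, o, o, a, a)
  "aaawaaw" → prefix "aaaw" already present; 3 new (a, a, w)
  "aawwawowoow" → prefix "aaww" already present; 7 new (a, w, o, w, o, o, w)
  "aawaoa" → prefix "aawa" already present; 2 new (o, a)
  "aaaaao" → prefix "aaaa" already present; 2 new (a, o)
Total nodes = 3 + 7 + 2 + 8 + 9 + 1 + 0 + 7 + 4 + 7 + 8 + 3 + 6 + 3 + 7 + 2 + 2 = 79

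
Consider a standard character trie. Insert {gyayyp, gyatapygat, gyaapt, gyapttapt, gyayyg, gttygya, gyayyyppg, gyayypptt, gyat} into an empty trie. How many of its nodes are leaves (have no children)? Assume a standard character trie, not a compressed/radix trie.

7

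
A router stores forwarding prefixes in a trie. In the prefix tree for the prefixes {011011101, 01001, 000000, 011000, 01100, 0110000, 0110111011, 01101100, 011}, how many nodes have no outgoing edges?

A leaf is a node with no children — equivalently, the end of a word that is not a proper prefix of any other stored word.
Those words: "000000", "01001", "0110000", "01101100", "0110111011"
Leaf count: 5

5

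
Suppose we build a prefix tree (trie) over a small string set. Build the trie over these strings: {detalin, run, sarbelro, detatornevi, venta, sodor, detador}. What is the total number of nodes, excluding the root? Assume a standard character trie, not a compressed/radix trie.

37

For each word, the new-node count is its length minus the longest prefix already in the trie:
  "detalin" → 7 new (d, e, t, a, l, i, n)
  "run" → 3 new (r, u, n)
  "sarbelro" → 8 new (s, a, r, b, e, l, r, o)
  "detatornevi" → prefix "deta" already present; 7 new (t, o, r, n, e, v, i)
  "venta" → 5 new (v, e, n, t, a)
  "sodor" → prefix "s" already present; 4 new (o, d, o, r)
  "detador" → prefix "deta" already present; 3 new (d, o, r)
Total nodes = 7 + 3 + 8 + 7 + 5 + 4 + 3 = 37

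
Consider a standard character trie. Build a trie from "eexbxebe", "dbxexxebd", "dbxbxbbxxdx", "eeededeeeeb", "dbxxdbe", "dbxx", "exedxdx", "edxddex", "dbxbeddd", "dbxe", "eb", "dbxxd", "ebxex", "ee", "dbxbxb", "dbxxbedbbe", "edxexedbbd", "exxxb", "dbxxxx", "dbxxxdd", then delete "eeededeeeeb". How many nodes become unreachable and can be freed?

After clearing the end-marker at "eeededeeeeb", prune upward until reaching a node still needed by another word.
The suffix "ededeeeeb" (9 nodes) is used only by "eeededeeeeb"; the node for "ee" still has the child "x", so pruning stops there.
Nodes removed: 9

9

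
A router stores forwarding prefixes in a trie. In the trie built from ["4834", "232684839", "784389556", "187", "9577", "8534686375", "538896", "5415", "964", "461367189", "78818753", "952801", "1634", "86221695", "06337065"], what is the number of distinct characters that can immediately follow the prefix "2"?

The children of the "2" node are the distinct next characters among strings starting with "2".
Distinct next characters after "2": 3.
That node has 1 child edge.

1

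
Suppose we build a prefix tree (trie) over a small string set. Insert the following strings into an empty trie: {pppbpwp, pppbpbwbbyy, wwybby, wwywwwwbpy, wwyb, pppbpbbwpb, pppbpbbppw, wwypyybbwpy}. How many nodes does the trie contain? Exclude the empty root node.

Insert word by word; a character creates a node only if that edge doesn't already exist:
  "pppbpwp" → 7 new (p, p, p, b, p, w, p)
  "pppbpbwbbyy" → prefix "pppbp" already present; 6 new (b, w, b, b, y, y)
  "wwybby" → 6 new (w, w, y, b, b, y)
  "wwywwwwbpy" → prefix "wwy" already present; 7 new (w, w, w, w, b, p, y)
  "wwyb" → prefix "wwyb" already present; 0 new (none)
  "pppbpbbwpb" → prefix "pppbpb" already present; 4 new (b, w, p, b)
  "pppbpbbppw" → prefix "pppbpbb" already present; 3 new (p, p, w)
  "wwypyybbwpy" → prefix "wwy" already present; 8 new (p, y, y, b, b, w, p, y)
Total nodes = 7 + 6 + 6 + 7 + 0 + 4 + 3 + 8 = 41

41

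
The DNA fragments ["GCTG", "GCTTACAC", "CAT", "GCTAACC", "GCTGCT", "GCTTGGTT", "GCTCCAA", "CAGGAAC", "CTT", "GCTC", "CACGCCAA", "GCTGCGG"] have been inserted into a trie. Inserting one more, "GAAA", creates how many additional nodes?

Walking "GAAA" from the root, the first 1 characters ("G") follow existing edges; "A" is the first miss.
New nodes needed: |"GAAA"| − 1 = 4 − 1 = 3.

3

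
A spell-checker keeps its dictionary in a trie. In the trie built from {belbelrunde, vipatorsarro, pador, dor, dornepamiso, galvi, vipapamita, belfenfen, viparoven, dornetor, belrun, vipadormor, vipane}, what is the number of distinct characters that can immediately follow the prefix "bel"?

3

Walk "bel" from the root, arriving at one node.
Distinct next characters after "bel": b, f, r.
That node has 3 child edges.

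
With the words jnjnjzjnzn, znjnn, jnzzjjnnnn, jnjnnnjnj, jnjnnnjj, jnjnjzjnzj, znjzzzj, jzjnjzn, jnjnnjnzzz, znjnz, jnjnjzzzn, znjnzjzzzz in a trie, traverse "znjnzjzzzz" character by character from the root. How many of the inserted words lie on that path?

2

Walk "znjnzjzzzz" from the root; an end-of-word marker is hit whenever a stored word is a prefix of "znjnzjzzzz".
Prefixes of the query that are stored words: "znjnz", "znjnzjzzzz"
Count: 2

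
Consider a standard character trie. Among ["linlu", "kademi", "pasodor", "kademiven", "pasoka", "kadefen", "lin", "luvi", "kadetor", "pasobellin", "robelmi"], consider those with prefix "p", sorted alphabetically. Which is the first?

pasobellin

Words with prefix "p", in lexicographic order: "pasobellin", "pasodor", "pasoka"
The 1st is pasobellin.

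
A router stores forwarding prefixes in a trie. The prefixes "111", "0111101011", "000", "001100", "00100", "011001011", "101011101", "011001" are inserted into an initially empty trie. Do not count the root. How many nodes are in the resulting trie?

35

Trace insertions, counting only characters that open a new branch:
  "111" → 3 new (1, 1, 1)
  "0111101011" → 10 new (0, 1, 1, 1, 1, 0, 1, 0, 1, 1)
  "000" → prefix "0" already present; 2 new (0, 0)
  "001100" → prefix "00" already present; 4 new (1, 1, 0, 0)
  "00100" → prefix "001" already present; 2 new (0, 0)
  "011001011" → prefix "011" already present; 6 new (0, 0, 1, 0, 1, 1)
  "101011101" → prefix "1" already present; 8 new (0, 1, 0, 1, 1, 1, 0, 1)
  "011001" → prefix "011001" already present; 0 new (none)
Total nodes = 3 + 10 + 2 + 4 + 2 + 6 + 8 + 0 = 35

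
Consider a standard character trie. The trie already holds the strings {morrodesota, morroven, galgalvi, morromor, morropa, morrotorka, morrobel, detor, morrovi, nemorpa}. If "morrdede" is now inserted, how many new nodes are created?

4

The longest prefix of "morrdede" already in the trie is "morr" (length 4).
So 8 − 4 = 4 new nodes.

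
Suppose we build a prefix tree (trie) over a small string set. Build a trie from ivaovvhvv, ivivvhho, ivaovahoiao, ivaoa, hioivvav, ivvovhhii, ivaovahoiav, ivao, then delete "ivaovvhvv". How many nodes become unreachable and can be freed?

4

Walk "ivaovvhvv" from the leaf back toward the root, removing each node that no remaining word uses.
The suffix "vhvv" (4 nodes) is used only by "ivaovvhvv"; the node for "ivaov" still has the child "a", so pruning stops there.
Nodes removed: 4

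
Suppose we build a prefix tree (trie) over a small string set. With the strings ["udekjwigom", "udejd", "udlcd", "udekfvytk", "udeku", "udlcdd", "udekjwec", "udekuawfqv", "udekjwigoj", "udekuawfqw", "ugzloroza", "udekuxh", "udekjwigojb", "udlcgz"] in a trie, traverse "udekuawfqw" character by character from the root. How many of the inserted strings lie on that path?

Check each prefix of "udekuawfqw" against the stored set — each match is an end-marker on the path.
Prefixes of the query that are stored words: "udeku", "udekuawfqw"
Count: 2

2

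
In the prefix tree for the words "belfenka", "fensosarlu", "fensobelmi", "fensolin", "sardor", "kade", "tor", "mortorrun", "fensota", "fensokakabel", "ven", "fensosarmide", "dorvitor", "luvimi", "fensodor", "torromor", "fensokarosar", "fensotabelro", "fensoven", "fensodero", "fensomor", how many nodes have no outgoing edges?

19

Leaves are exactly the stored words that no other stored word extends.
Those words: "belfenka", "dorvitor", "fensobelmi", "fensodero", "fensodor", "fensokakabel", "fensokarosar", "fensolin", "fensomor", "fensosarlu", "fensosarmide", "fensotabelro", "fensoven", "kade", "luvimi", "mortorrun", "sardor", "torromor", "ven"
Leaf count: 19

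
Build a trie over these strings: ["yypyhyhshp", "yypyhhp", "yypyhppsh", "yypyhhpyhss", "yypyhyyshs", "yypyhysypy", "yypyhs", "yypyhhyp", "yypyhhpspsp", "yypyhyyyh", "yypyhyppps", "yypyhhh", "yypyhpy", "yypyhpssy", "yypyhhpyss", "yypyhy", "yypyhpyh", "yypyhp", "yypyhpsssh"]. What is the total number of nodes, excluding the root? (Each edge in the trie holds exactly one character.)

Insert word by word; a character creates a node only if that edge doesn't already exist:
  "yypyhyhshp" → 10 new (y, y, p, y, h, y, h, s, h, p)
  "yypyhhp" → prefix "yypyh" already present; 2 new (h, p)
  "yypyhppsh" → prefix "yypyh" already present; 4 new (p, p, s, h)
  "yypyhhpyhss" → prefix "yypyhhp" already present; 4 new (y, h, s, s)
  "yypyhyyshs" → prefix "yypyhy" already present; 4 new (y, s, h, s)
  "yypyhysypy" → prefix "yypyhy" already present; 4 new (s, y, p, y)
  "yypyhs" → prefix "yypyh" already present; 1 new (s)
  "yypyhhyp" → prefix "yypyhh" already present; 2 new (y, p)
  "yypyhhpspsp" → prefix "yypyhhp" already present; 4 new (s, p, s, p)
  "yypyhyyyh" → prefix "yypyhyy" already present; 2 new (y, h)
  "yypyhyppps" → prefix "yypyhy" already present; 4 new (p, p, p, s)
  "yypyhhh" → prefix "yypyhh" already present; 1 new (h)
  "yypyhpy" → prefix "yypyhp" already present; 1 new (y)
  "yypyhpssy" → prefix "yypyhp" already present; 3 new (s, s, y)
  "yypyhhpyss" → prefix "yypyhhpy" already present; 2 new (s, s)
  "yypyhy" → prefix "yypyhy" already present; 0 new (none)
  "yypyhpyh" → prefix "yypyhpy" already present; 1 new (h)
  "yypyhp" → prefix "yypyhp" already present; 0 new (none)
  "yypyhpsssh" → prefix "yypyhpss" already present; 2 new (s, h)
Total nodes = 10 + 2 + 4 + 4 + 4 + 4 + 1 + 2 + 4 + 2 + 4 + 1 + 1 + 3 + 2 + 0 + 1 + 0 + 2 = 51

51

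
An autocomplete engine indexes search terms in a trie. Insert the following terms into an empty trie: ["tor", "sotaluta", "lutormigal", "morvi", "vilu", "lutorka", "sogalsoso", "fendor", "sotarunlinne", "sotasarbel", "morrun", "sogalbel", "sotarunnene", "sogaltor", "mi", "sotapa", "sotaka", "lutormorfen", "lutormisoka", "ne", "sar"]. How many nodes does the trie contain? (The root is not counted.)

90

Insert word by word; a character creates a node only if that edge doesn't already exist:
  "tor" → 3 new (t, o, r)
  "sotaluta" → 8 new (s, o, t, a, l, u, t, a)
  "lutormigal" → 10 new (l, u, t, o, r, m, i, g, a, l)
  "morvi" → 5 new (m, o, r, v, i)
  "vilu" → 4 new (v, i, l, u)
  "lutorka" → prefix "lutor" already present; 2 new (k, a)
  "sogalsoso" → prefix "so" already present; 7 new (g, a, l, s, o, s, o)
  "fendor" → 6 new (f, e, n, d, o, r)
  "sotarunlinne" → prefix "sota" already present; 8 new (r, u, n, l, i, n, n, e)
  "sotasarbel" → prefix "sota" already present; 6 new (s, a, r, b, e, l)
  "morrun" → prefix "mor" already present; 3 new (r, u, n)
  "sogalbel" → prefix "sogal" already present; 3 new (b, e, l)
  "sotarunnene" → prefix "sotarun" already present; 4 new (n, e, n, e)
  "sogaltor" → prefix "sogal" already present; 3 new (t, o, r)
  "mi" → prefix "m" already present; 1 new (i)
  "sotapa" → prefix "sota" already present; 2 new (p, a)
  "sotaka" → prefix "sota" already present; 2 new (k, a)
  "lutormorfen" → prefix "lutorm" already present; 5 new (o, r, f, e, n)
  "lutormisoka" → prefix "lutormi" already present; 4 new (s, o, k, a)
  "ne" → 2 new (n, e)
  "sar" → prefix "s" already present; 2 new (a, r)
Total nodes = 3 + 8 + 10 + 5 + 4 + 2 + 7 + 6 + 8 + 6 + 3 + 3 + 4 + 3 + 1 + 2 + 2 + 5 + 4 + 2 + 2 = 90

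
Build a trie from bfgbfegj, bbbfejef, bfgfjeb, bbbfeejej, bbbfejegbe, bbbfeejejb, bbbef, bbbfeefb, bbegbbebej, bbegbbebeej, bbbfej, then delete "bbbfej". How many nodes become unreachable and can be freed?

After clearing the end-marker at "bbbfej", prune upward until reaching a node still needed by another word.
Every node on "bbbfej" is still needed (e.g. by "bbbfejef"), so nothing is freed.
Nodes removed: 0

0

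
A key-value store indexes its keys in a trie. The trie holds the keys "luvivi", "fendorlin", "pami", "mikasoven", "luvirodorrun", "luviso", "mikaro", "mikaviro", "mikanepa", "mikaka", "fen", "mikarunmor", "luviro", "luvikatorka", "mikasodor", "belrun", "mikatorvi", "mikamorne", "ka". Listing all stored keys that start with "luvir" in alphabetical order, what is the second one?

luvirodorrun

Filter for "luvir…" and sort: "luviro", "luvirodorrun"
The 2nd is luvirodorrun.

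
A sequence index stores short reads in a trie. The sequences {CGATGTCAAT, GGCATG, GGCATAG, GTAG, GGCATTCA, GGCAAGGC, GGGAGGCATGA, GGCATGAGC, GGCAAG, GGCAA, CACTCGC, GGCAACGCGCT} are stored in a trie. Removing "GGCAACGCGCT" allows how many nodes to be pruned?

After clearing the end-marker at "GGCAACGCGCT", prune upward until reaching a node still needed by another word.
The suffix "CGCGCT" (6 nodes) is used only by "GGCAACGCGCT"; the node for "GGCAA" still has the child "G", so pruning stops there.
Nodes removed: 6

6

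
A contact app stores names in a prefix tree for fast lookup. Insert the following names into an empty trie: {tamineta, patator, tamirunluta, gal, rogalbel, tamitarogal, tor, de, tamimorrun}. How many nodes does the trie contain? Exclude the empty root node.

50

Count nodes per top-level branch (shared prefixes stored once):
  'd'-branch (de): 2 nodes
  'g'-branch (gal): 3 nodes
  'p'-branch (patator): 7 nodes
  'r'-branch (rogalbel): 8 nodes
  't'-branch (tamimorrun, tamineta, tamirunluta, tamitarogal, tor): 30 nodes
Sum: 50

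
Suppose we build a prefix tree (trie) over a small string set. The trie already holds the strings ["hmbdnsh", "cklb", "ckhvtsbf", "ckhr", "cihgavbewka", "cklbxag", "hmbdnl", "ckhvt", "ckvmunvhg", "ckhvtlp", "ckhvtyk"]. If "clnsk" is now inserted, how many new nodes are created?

"c" is already a path in the trie; the remaining "lnsk" must be added.
New nodes needed: |"clnsk"| − 1 = 5 − 1 = 4.

4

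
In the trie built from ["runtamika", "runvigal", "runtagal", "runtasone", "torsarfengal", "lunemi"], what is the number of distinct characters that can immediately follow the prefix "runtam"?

1

Walk "runtam" from the root, arriving at one node.
Distinct next characters after "runtam": i.
That node has 1 child edge.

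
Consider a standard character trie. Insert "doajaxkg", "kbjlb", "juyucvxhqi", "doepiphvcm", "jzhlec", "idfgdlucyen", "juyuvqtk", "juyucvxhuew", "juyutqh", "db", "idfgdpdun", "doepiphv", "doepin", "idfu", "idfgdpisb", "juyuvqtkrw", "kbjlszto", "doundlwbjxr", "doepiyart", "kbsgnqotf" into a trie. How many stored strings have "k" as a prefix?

3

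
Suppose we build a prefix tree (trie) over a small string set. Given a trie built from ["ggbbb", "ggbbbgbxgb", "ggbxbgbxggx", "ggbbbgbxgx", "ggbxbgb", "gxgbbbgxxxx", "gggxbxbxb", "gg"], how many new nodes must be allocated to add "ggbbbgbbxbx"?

Walking "ggbbbgbbxbx" from the root, the first 7 characters ("ggbbbgb") follow existing edges; "b" is the first miss.
Each of the 4 remaining characters creates one node.

4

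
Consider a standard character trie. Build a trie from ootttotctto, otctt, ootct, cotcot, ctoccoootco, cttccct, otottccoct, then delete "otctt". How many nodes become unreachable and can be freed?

A node on "otctt"'s path can go only if nothing else ends at it or branches off below it.
The suffix "ctt" (3 nodes) is used only by "otctt"; the node for "ot" still has the child "o", so pruning stops there.
Nodes removed: 3

3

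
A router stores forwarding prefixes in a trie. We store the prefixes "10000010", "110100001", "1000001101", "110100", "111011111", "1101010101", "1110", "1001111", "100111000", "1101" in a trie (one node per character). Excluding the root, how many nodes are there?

38

Trace insertions, counting only characters that open a new branch:
  "10000010" → 8 new (1, 0, 0, 0, 0, 0, 1, 0)
  "110100001" → prefix "1" already present; 8 new (1, 0, 1, 0, 0, 0, 0, 1)
  "1000001101" → prefix "1000001" already present; 3 new (1, 0, 1)
  "110100" → prefix "110100" already present; 0 new (none)
  "111011111" → prefix "11" already present; 7 new (1, 0, 1, 1, 1, 1, 1)
  "1101010101" → prefix "11010" already present; 5 new (1, 0, 1, 0, 1)
  "1110" → prefix "1110" already present; 0 new (none)
  "1001111" → prefix "100" already present; 4 new (1, 1, 1, 1)
  "100111000" → prefix "100111" already present; 3 new (0, 0, 0)
  "1101" → prefix "1101" already present; 0 new (none)
Total nodes = 8 + 8 + 3 + 0 + 7 + 5 + 0 + 4 + 3 + 0 = 38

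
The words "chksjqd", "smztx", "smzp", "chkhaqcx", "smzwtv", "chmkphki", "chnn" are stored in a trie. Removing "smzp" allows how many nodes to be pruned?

1

After clearing the end-marker at "smzp", prune upward until reaching a node still needed by another word.
The suffix "p" (1 node) is used only by "smzp"; the node for "smz" still has the child "t", so pruning stops there.
Nodes removed: 1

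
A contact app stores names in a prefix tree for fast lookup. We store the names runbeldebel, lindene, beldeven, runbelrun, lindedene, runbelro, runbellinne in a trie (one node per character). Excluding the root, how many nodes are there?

Trie structure (* marks end of a word):
(root)
├─ b
│  └─ e
│     └─ l
│        └─ d
│           └─ e
│              └─ v
│                 └─ e
│                    └─ n *
├─ l
│  └─ i
│     └─ n
│        └─ d
│           └─ e
│              ├─ d
│              │  └─ e
│              │     └─ n
│              │        └─ e *
│              └─ n
│                 └─ e *
└─ r
   └─ u
      └─ n
         └─ b
            └─ e
               └─ l
                  ├─ d
                  │  └─ e
                  │     └─ b
                  │        └─ e
                  │           └─ l *
                  ├─ l
                  │  └─ i
                  │     └─ n
                  │        └─ n
                  │           └─ e *
                  └─ r
                     ├─ o *
                     └─ u
                        └─ n *
Counting every labelled node above: 39.

39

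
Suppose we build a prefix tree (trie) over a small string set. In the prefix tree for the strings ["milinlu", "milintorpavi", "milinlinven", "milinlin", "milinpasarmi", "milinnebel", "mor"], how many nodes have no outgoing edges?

6

A leaf is a node with no children — equivalently, the end of a word that is not a proper prefix of any other stored word.
Those words: "milinlinven", "milinlu", "milinnebel", "milinpasarmi", "milintorpavi", "mor"
Leaf count: 6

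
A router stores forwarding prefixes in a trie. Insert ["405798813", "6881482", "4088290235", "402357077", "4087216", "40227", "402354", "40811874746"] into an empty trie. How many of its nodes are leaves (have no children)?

Leaves are exactly the stored words that no other stored word extends.
Those words: "40227", "402354", "402357077", "405798813", "40811874746", "4087216", "4088290235", "6881482"
Leaf count: 8

8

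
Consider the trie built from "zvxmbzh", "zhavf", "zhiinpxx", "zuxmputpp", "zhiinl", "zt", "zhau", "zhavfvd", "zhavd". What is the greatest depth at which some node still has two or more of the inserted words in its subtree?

5

Equivalently: take the maximum, over all pairs, of their longest common prefix length.
"zhavf" and "zhavfvd" agree on "zhavf" (5 characters) before diverging; nothing deeper is shared.
Longest shared-prefix length: 5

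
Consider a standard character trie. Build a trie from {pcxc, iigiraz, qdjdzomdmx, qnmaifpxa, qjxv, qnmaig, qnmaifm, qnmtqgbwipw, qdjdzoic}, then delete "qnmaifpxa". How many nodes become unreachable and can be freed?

3

After clearing the end-marker at "qnmaifpxa", prune upward until reaching a node still needed by another word.
The suffix "pxa" (3 nodes) is used only by "qnmaifpxa"; the node for "qnmaif" still has the child "m", so pruning stops there.
Nodes removed: 3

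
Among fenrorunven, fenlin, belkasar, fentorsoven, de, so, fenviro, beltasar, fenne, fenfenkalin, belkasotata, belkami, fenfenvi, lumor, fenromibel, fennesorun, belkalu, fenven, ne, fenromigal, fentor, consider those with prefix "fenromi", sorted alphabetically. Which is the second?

fenromigal

DFS of the "fenromi" subtree visits, in order: "fenromibel", "fenromigal"
The 2nd is fenromigal.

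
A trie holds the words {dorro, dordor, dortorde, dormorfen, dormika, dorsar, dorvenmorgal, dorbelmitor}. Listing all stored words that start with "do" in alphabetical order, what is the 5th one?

DFS of the "do" subtree visits, in order: "dorbelmitor", "dordor", "dormika", "dormorfen", "dorro", "dorsar", "dortorde", "dorvenmorgal"
The 5th is dorro.

dorro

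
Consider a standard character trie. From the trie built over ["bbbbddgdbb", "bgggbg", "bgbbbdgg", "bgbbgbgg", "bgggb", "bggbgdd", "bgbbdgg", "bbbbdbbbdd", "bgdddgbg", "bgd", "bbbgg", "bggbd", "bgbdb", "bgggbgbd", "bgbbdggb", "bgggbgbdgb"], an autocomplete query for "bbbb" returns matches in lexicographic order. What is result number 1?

bbbbdbbbdd

DFS of the "bbbb" subtree visits, in order: "bbbbdbbbdd", "bbbbddgdbb"
Position 1: bbbbdbbbdd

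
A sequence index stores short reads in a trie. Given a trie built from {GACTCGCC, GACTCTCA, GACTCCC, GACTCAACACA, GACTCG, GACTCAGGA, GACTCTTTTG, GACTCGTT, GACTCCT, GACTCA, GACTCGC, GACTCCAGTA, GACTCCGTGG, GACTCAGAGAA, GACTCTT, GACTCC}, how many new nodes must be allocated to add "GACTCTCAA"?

The longest prefix of "GACTCTCAA" already in the trie is "GACTCTCA" (length 8).
Each of the 1 remaining characters creates one node.

1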